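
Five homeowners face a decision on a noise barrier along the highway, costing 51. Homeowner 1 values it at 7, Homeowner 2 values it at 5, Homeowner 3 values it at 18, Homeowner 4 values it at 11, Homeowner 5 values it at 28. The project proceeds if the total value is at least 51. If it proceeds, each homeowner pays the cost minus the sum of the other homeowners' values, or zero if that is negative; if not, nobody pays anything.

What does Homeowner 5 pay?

Total value 69 ≥ cost 51, so the project is built.
The other homeowners' values sum to 41.
Cost minus that sum is 51 - 41 = 10.

10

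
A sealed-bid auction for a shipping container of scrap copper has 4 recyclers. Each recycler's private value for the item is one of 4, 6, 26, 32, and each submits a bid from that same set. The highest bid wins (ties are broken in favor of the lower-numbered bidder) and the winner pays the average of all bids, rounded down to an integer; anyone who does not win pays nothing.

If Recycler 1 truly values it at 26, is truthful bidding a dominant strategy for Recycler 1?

Consider the case where Recycler 2 bids 4, Recycler 3 bids 4 and Recycler 4 bids 4.
Truthful bid 26: wins, pays 9, utility 26 - 9 = 17.
Bid 4 instead: wins, pays 4, utility 26 - 4 = 22.
Since 22 > 17, bidding 4 is strictly better here, so truthful bidding is not dominant.

No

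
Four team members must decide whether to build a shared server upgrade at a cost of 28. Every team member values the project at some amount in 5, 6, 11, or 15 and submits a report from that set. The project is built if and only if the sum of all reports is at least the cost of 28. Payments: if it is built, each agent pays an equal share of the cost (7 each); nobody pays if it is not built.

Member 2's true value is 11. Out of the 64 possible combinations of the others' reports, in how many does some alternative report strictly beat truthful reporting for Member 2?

Others report (5, 5, 5): truth gives 0; report 15 gives 4 > 0. Violating.
Others report (5, 5, 6): truth gives 0; report 15 gives 4 > 0. Violating.
Others report (5, 6, 5): truth gives 0; report 15 gives 4 > 0. Violating.
Others report (6, 5, 5): truth gives 0; report 15 gives 4 > 0. Violating.
Others report (5, 5, 11): truth gives 4; no alternative beats it.
Others report (5, 5, 15): truth gives 4; no alternative beats it.
(Checking all 64 profiles: 4 have a profitable deviation, 60 do not.)

4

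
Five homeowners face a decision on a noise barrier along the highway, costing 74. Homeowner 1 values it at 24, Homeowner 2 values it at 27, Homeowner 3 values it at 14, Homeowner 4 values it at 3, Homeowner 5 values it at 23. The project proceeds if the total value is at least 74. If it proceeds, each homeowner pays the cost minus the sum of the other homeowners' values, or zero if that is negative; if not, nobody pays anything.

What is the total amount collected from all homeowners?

23

Total value 91 ≥ cost 74, so it is built.
Homeowner 1: others sum to 67; max(0, 74 - 67) = 7.
Homeowner 2: others sum to 64; max(0, 74 - 64) = 10.
Homeowner 3: others sum to 77; max(0, 74 - 77) = 0.
Homeowner 4: others sum to 88; max(0, 74 - 88) = 0.
Homeowner 5: others sum to 68; max(0, 74 - 68) = 6.
Total collected = 7 + 10 + 0 + 0 + 6 = 23.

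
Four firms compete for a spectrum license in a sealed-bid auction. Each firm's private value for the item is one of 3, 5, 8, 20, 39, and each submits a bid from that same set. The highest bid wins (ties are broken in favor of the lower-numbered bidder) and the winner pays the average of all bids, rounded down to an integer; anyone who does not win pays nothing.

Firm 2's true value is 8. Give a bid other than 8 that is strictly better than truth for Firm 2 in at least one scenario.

Suppose Firm 1 bids 3, Firm 3 bids 3 and Firm 4 bids 3.
Bid 8: wins, pays 4, utility 8 - 4 = 4.
Bid 5: wins, pays 3, utility 8 - 3 = 5.
So bidding 5 beats truth here (5 > 4).

5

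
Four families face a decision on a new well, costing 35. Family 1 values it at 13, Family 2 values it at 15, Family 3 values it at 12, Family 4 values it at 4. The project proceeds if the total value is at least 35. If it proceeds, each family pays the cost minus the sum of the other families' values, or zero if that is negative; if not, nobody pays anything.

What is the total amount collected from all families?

Total value 44 ≥ cost 35, so it is built.
Family 1: others sum to 31; max(0, 35 - 31) = 4.
Family 2: others sum to 29; max(0, 35 - 29) = 6.
Family 3: others sum to 32; max(0, 35 - 32) = 3.
Family 4: others sum to 40; max(0, 35 - 40) = 0.
Total collected = 4 + 6 + 3 + 0 = 13.

13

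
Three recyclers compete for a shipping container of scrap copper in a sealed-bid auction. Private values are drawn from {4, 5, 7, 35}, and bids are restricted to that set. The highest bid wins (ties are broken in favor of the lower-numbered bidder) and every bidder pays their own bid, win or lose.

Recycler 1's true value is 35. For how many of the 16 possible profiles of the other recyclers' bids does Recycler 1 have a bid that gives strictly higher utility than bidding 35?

Others bid (4, 4): truth gives 0; bid 4 gives 31 > 0. Violating.
Others bid (4, 5): truth gives 0; bid 5 gives 30 > 0. Violating.
Others bid (4, 7): truth gives 0; bid 7 gives 28 > 0. Violating.
Others bid (5, 4): truth gives 0; bid 5 gives 30 > 0. Violating.
Others bid (4, 35): truth gives 0; no alternative beats it.
Others bid (5, 35): truth gives 0; no alternative beats it.
(Checking all 16 profiles: 9 have a profitable deviation, 7 do not.)

9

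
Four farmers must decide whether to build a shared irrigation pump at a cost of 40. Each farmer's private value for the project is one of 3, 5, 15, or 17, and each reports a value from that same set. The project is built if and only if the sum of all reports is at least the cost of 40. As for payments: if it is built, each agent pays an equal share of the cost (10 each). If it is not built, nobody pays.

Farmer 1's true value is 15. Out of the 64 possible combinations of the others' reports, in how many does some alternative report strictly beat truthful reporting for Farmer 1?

9

Others report (3, 3, 17): truth gives 0; report 17 gives 5 > 0. Violating.
Others report (3, 5, 15): truth gives 0; report 17 gives 5 > 0. Violating.
Others report (3, 15, 5): truth gives 0; report 17 gives 5 > 0. Violating.
Others report (3, 17, 3): truth gives 0; report 17 gives 5 > 0. Violating.
Others report (3, 3, 3): truth gives 0; no alternative beats it.
Others report (3, 3, 5): truth gives 0; no alternative beats it.
(Checking all 64 profiles: 9 have a profitable deviation, 55 do not.)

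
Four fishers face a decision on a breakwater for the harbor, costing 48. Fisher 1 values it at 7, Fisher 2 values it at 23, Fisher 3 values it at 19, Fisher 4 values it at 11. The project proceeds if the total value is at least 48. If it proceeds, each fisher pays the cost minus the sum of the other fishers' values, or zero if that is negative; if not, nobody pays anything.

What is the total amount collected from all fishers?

Total value 60 ≥ cost 48, so it is built.
Fisher 1: others sum to 53; max(0, 48 - 53) = 0.
Fisher 2: others sum to 37; max(0, 48 - 37) = 11.
Fisher 3: others sum to 41; max(0, 48 - 41) = 7.
Fisher 4: others sum to 49; max(0, 48 - 49) = 0.
Total collected = 0 + 11 + 7 + 0 = 18.

18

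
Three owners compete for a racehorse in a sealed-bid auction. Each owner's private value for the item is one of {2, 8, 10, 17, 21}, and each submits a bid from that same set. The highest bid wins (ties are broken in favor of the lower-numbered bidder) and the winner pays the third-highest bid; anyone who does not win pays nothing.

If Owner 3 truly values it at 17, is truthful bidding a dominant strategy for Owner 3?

Consider the case where Owner 1 bids 2 and Owner 2 bids 17.
Truthful bid 17: loses, pays 0, utility 0.
Bid 21 instead: wins, pays 2, utility 17 - 2 = 15.
Since 15 > 0, bidding 21 is strictly better here, so truthful bidding is not dominant.

No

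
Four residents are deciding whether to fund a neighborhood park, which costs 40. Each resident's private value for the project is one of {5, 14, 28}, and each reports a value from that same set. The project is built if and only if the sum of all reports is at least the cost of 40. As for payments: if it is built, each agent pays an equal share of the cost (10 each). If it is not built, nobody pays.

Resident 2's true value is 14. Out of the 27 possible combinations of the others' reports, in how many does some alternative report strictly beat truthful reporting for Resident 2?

4

Others report (5, 5, 5): truth gives 0; report 28 gives 4 > 0. Violating.
Others report (5, 5, 14): truth gives 0; report 28 gives 4 > 0. Violating.
Others report (5, 14, 5): truth gives 0; report 28 gives 4 > 0. Violating.
Others report (14, 5, 5): truth gives 0; report 28 gives 4 > 0. Violating.
Others report (5, 5, 28): truth gives 4; no alternative beats it.
Others report (5, 14, 14): truth gives 4; no alternative beats it.
(Checking all 27 profiles: 4 have a profitable deviation, 23 do not.)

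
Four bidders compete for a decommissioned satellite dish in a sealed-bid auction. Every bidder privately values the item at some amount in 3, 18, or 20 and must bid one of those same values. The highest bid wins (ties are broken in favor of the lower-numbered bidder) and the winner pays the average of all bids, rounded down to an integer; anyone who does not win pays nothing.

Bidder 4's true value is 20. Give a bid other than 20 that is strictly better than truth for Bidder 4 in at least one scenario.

Suppose Bidder 1 bids 3, Bidder 2 bids 3 and Bidder 3 bids 3.
Bid 20: wins, pays 7, utility 20 - 7 = 13.
Bid 18: wins, pays 6, utility 20 - 6 = 14.
So bidding 18 beats truth here (14 > 13).

18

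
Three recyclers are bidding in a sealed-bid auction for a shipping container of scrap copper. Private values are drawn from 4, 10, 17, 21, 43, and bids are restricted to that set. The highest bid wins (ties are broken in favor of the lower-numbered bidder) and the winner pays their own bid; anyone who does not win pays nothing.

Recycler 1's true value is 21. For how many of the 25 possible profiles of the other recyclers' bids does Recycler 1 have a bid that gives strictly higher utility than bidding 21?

9

Others bid (4, 4): truth gives 0; bid 4 gives 17 > 0. Violating.
Others bid (4, 10): truth gives 0; bid 10 gives 11 > 0. Violating.
Others bid (4, 17): truth gives 0; bid 17 gives 4 > 0. Violating.
Others bid (10, 4): truth gives 0; bid 10 gives 11 > 0. Violating.
Others bid (4, 21): truth gives 0; no alternative beats it.
Others bid (4, 43): truth gives 0; no alternative beats it.
(Checking all 25 profiles: 9 have a profitable deviation, 16 do not.)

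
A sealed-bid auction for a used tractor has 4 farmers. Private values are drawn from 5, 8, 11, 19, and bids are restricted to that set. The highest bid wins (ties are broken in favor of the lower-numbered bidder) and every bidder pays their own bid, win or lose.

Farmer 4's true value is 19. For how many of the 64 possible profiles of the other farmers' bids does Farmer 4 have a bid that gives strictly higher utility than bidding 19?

Others bid (5, 5, 5): truth gives 0; bid 8 gives 11 > 0. Violating.
Others bid (5, 5, 8): truth gives 0; bid 11 gives 8 > 0. Violating.
Others bid (5, 5, 19): truth gives -19; bid 5 gives -5 > -19. Violating.
Others bid (5, 8, 5): truth gives 0; bid 11 gives 8 > 0. Violating.
Others bid (5, 5, 11): truth gives 0; no alternative beats it.
Others bid (5, 8, 11): truth gives 0; no alternative beats it.
(Checking all 64 profiles: 45 have a profitable deviation, 19 do not.)

45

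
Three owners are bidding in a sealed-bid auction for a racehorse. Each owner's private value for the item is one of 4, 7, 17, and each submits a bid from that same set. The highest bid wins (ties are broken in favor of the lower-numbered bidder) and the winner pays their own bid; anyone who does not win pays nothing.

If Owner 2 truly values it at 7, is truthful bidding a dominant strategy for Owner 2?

Check each profile of the others' bids and compare truth against every alternative bid.
Others bid (4, 4): truth gives 0, best alternative gives 0.
Others bid (4, 7): truth gives 0, best alternative gives 0.
Others bid (4, 17): truth gives 0, best alternative gives 0.
Others bid (7, 4): truth gives 0, best alternative gives 0.
Others bid (7, 7): truth gives 0, best alternative gives 0.
Others bid (7, 17): truth gives 0, best alternative gives 0.
(Remaining 3 profiles checked similarly; truth is weakly best in each.)
In every case the truthful bid is at least as good as any alternative, so it is a dominant strategy.

Yes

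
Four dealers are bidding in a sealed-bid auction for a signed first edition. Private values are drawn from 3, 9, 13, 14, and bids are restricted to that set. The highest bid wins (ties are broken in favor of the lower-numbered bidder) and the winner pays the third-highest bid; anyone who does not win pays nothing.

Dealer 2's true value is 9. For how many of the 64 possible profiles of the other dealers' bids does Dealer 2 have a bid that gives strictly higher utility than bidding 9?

6

Others bid (3, 3, 13): truth gives 0; bid 13 gives 6 > 0. Violating.
Others bid (3, 3, 14): truth gives 0; bid 14 gives 6 > 0. Violating.
Others bid (3, 13, 3): truth gives 0; bid 13 gives 6 > 0. Violating.
Others bid (3, 14, 3): truth gives 0; bid 14 gives 6 > 0. Violating.
Others bid (3, 3, 3): truth gives 6; no alternative beats it.
Others bid (3, 3, 9): truth gives 6; no alternative beats it.
(Checking all 64 profiles: 6 have a profitable deviation, 58 do not.)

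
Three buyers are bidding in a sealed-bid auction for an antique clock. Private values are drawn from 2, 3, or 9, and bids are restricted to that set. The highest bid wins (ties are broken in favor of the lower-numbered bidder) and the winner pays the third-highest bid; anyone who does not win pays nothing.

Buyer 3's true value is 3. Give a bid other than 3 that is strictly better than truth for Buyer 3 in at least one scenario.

Suppose Buyer 1 bids 2 and Buyer 2 bids 3.
Bid 3: loses, pays 0, utility 0.
Bid 9: wins, pays 2, utility 3 - 2 = 1.
So bidding 9 beats truth here (1 > 0).

9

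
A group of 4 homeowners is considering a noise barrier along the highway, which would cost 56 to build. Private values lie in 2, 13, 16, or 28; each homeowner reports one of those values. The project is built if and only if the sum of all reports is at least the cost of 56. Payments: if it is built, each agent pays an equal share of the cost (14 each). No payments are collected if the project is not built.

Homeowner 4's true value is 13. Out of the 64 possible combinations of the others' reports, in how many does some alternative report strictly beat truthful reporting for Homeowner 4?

16

Others report (2, 13, 28): truth gives -1; report 2 gives 0 > -1. Violating.
Others report (2, 16, 28): truth gives -1; report 2 gives 0 > -1. Violating.
Others report (2, 28, 13): truth gives -1; report 2 gives 0 > -1. Violating.
Others report (2, 28, 16): truth gives -1; report 2 gives 0 > -1. Violating.
Others report (2, 2, 2): truth gives 0; no alternative beats it.
Others report (2, 2, 13): truth gives 0; no alternative beats it.
(Checking all 64 profiles: 16 have a profitable deviation, 48 do not.)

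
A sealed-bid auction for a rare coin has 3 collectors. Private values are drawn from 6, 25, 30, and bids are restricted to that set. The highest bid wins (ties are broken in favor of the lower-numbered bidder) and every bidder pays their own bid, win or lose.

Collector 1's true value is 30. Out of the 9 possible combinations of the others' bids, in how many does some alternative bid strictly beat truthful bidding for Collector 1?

Others bid (6, 6): truth gives 0; bid 6 gives 24 > 0. Violating.
Others bid (6, 25): truth gives 0; bid 25 gives 5 > 0. Violating.
Others bid (25, 6): truth gives 0; bid 25 gives 5 > 0. Violating.
Others bid (25, 25): truth gives 0; bid 25 gives 5 > 0. Violating.
Others bid (6, 30): truth gives 0; no alternative beats it.
Others bid (25, 30): truth gives 0; no alternative beats it.
(Checking all 9 profiles: 4 have a profitable deviation, 5 do not.)

4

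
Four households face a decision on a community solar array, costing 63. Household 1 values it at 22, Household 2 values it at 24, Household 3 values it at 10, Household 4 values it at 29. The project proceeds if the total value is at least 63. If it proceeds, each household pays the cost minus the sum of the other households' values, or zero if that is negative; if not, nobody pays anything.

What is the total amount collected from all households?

9

Total value 85 ≥ cost 63, so it is built.
Household 1: others sum to 63; max(0, 63 - 63) = 0.
Household 2: others sum to 61; max(0, 63 - 61) = 2.
Household 3: others sum to 75; max(0, 63 - 75) = 0.
Household 4: others sum to 56; max(0, 63 - 56) = 7.
Total collected = 0 + 2 + 0 + 7 = 9.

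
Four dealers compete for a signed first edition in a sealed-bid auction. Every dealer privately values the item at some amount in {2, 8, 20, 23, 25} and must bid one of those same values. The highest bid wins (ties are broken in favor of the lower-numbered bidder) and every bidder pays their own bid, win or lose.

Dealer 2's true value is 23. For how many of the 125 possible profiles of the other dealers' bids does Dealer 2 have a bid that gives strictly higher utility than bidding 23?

95

Others bid (2, 2, 2): truth gives 0; bid 8 gives 15 > 0. Violating.
Others bid (2, 2, 8): truth gives 0; bid 8 gives 15 > 0. Violating.
Others bid (2, 2, 20): truth gives 0; bid 20 gives 3 > 0. Violating.
Others bid (2, 2, 25): truth gives -23; bid 2 gives -2 > -23. Violating.
Others bid (2, 2, 23): truth gives 0; no alternative beats it.
Others bid (2, 8, 23): truth gives 0; no alternative beats it.
(Checking all 125 profiles: 95 have a profitable deviation, 30 do not.)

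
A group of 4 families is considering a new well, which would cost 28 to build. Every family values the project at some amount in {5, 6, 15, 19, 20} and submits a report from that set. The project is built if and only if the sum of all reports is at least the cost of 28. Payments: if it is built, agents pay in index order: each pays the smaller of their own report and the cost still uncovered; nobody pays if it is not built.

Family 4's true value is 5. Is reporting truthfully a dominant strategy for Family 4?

Yes

Check each profile of the others' reports and compare truth against every alternative report.
Others report (5, 5, 19): truth gives 5, best alternative gives 5.
Others report (5, 5, 20): truth gives 5, best alternative gives 5.
Others report (5, 6, 19): truth gives 5, best alternative gives 5.
Others report (5, 6, 20): truth gives 5, best alternative gives 5.
Others report (5, 15, 15): truth gives 5, best alternative gives 5.
Others report (5, 15, 19): truth gives 5, best alternative gives 5.
(Remaining 119 profiles checked similarly; truth is weakly best in each.)
In every case the truthful report is at least as good as any alternative, so it is a dominant strategy.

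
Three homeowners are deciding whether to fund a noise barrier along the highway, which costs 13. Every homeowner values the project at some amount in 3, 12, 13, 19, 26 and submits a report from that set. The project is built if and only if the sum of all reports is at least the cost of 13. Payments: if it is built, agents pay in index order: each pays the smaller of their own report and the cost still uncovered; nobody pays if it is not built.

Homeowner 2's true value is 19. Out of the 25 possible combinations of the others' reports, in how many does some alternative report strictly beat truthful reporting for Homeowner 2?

Others report (3, 12): truth gives 9; report 3 gives 16 > 9. Violating.
Others report (3, 13): truth gives 9; report 3 gives 16 > 9. Violating.
Others report (3, 19): truth gives 9; report 3 gives 16 > 9. Violating.
Others report (3, 26): truth gives 9; report 3 gives 16 > 9. Violating.
Others report (3, 3): truth gives 9; no alternative beats it.
Others report (12, 3): truth gives 18; no alternative beats it.
(Checking all 25 profiles: 4 have a profitable deviation, 21 do not.)

4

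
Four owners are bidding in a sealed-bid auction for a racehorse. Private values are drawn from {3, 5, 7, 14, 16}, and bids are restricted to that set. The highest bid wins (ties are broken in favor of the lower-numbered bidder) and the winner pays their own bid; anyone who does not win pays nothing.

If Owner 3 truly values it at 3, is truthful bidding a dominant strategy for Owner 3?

Check each profile of the others' bids and compare truth against every alternative bid.
Others bid (3, 3, 3): truth gives 0, best alternative gives -2.
Others bid (3, 3, 5): truth gives 0, best alternative gives -2.
Others bid (3, 3, 7): truth gives 0, best alternative gives 0.
Others bid (3, 3, 14): truth gives 0, best alternative gives 0.
Others bid (3, 3, 16): truth gives 0, best alternative gives 0.
Others bid (3, 5, 3): truth gives 0, best alternative gives 0.
(Remaining 119 profiles checked similarly; truth is weakly best in each.)
In every case the truthful bid is at least as good as any alternative, so it is a dominant strategy.

Yes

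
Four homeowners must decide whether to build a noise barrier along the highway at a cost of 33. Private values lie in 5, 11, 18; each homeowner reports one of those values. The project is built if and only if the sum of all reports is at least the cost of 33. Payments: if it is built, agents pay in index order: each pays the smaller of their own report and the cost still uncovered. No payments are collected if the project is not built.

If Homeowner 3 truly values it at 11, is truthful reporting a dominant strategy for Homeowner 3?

No

Consider the case where Homeowner 1 reports 5, Homeowner 2 reports 5 and Homeowner 4 reports 18.
Truthful report 11: project built, pays 11, utility 11 - 11 = 0.
Report 5 instead: project built, pays 5, utility 11 - 5 = 6.
Since 6 > 0, reporting 5 is strictly better here, so truthful reporting is not dominant.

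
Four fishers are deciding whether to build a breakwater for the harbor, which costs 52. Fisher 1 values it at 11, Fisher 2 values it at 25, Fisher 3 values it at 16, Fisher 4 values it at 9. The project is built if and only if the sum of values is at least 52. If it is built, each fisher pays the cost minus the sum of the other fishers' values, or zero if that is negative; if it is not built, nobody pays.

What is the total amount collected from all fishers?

Total value 61 ≥ cost 52, so it is built.
Fisher 1: others sum to 50; max(0, 52 - 50) = 2.
Fisher 2: others sum to 36; max(0, 52 - 36) = 16.
Fisher 3: others sum to 45; max(0, 52 - 45) = 7.
Fisher 4: others sum to 52; max(0, 52 - 52) = 0.
Total collected = 2 + 16 + 7 + 0 = 25.

25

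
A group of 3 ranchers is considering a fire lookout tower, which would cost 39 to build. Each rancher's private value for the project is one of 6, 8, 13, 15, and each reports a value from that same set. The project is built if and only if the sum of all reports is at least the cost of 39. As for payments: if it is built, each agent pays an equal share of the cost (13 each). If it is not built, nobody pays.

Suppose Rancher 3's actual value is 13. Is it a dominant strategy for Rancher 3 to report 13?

Check each profile of the others' reports and compare truth against every alternative report.
Others report (6, 6): truth gives 0, best alternative gives 0.
Others report (6, 8): truth gives 0, best alternative gives 0.
Others report (6, 13): truth gives 0, best alternative gives 0.
Others report (6, 15): truth gives 0, best alternative gives 0.
Others report (8, 6): truth gives 0, best alternative gives 0.
Others report (8, 8): truth gives 0, best alternative gives 0.
(Remaining 10 profiles checked similarly; truth is weakly best in each.)
In every case the truthful report is at least as good as any alternative, so it is a dominant strategy.

Yes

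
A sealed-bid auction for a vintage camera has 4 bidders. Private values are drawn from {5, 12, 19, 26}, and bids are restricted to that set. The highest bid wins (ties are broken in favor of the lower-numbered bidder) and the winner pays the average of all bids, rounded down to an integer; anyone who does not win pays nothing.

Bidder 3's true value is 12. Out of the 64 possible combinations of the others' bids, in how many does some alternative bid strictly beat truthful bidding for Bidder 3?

2

Others bid (5, 12, 5): truth gives 0; bid 19 gives 2 > 0. Violating.
Others bid (12, 5, 5): truth gives 0; bid 19 gives 2 > 0. Violating.
Others bid (5, 5, 5): truth gives 6; no alternative beats it.
Others bid (5, 5, 12): truth gives 4; no alternative beats it.
(Checking all 64 profiles: 2 have a profitable deviation, 62 do not.)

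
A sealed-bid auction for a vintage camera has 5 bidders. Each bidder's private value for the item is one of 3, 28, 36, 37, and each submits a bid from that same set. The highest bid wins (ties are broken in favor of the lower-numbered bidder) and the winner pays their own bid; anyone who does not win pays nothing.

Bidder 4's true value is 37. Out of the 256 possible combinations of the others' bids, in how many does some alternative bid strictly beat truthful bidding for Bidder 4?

Others bid (3, 3, 3, 3): truth gives 0; bid 28 gives 9 > 0. Violating.
Others bid (3, 3, 3, 28): truth gives 0; bid 28 gives 9 > 0. Violating.
Others bid (3, 3, 3, 36): truth gives 0; bid 36 gives 1 > 0. Violating.
Others bid (3, 3, 28, 3): truth gives 0; bid 36 gives 1 > 0. Violating.
Others bid (3, 3, 3, 37): truth gives 0; no alternative beats it.
Others bid (3, 3, 28, 37): truth gives 0; no alternative beats it.
(Checking all 256 profiles: 24 have a profitable deviation, 232 do not.)

24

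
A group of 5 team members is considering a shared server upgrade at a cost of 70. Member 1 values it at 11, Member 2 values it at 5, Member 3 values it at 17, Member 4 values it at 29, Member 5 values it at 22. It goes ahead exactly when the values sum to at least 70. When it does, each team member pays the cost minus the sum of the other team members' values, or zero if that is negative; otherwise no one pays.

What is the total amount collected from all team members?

26

Total value 84 ≥ cost 70, so it is built.
Member 1: others sum to 73; max(0, 70 - 73) = 0.
Member 2: others sum to 79; max(0, 70 - 79) = 0.
Member 3: others sum to 67; max(0, 70 - 67) = 3.
Member 4: others sum to 55; max(0, 70 - 55) = 15.
Member 5: others sum to 62; max(0, 70 - 62) = 8.
Total collected = 0 + 0 + 3 + 15 + 8 = 26.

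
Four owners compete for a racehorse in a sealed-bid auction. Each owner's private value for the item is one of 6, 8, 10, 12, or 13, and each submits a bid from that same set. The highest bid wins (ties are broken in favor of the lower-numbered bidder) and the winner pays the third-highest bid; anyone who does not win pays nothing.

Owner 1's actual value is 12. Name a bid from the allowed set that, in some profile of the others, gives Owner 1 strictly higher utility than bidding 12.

Suppose Owner 2 bids 6, Owner 3 bids 6 and Owner 4 bids 13.
Bid 12: loses, pays 0, utility 0.
Bid 13: wins, pays 6, utility 12 - 6 = 6.
So bidding 13 beats truth here (6 > 0).

13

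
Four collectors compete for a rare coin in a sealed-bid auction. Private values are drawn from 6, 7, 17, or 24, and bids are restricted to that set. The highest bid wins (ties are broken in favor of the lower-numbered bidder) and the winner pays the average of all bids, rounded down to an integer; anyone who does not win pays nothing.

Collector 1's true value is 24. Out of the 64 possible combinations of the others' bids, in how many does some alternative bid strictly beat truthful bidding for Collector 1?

27

Others bid (6, 6, 6): truth gives 14; bid 6 gives 18 > 14. Violating.
Others bid (6, 6, 7): truth gives 14; bid 7 gives 18 > 14. Violating.
Others bid (6, 6, 17): truth gives 11; bid 17 gives 13 > 11. Violating.
Others bid (6, 7, 6): truth gives 14; bid 7 gives 18 > 14. Violating.
Others bid (6, 6, 24): truth gives 9; no alternative beats it.
Others bid (6, 7, 24): truth gives 9; no alternative beats it.
(Checking all 64 profiles: 27 have a profitable deviation, 37 do not.)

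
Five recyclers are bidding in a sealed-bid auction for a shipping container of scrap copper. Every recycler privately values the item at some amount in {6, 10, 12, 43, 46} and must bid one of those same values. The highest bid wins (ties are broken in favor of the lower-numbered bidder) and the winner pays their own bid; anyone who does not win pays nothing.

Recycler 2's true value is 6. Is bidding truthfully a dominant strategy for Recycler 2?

Check each profile of the others' bids and compare truth against every alternative bid.
Others bid (6, 6, 6, 6): truth gives 0, best alternative gives -4.
Others bid (6, 6, 6, 10): truth gives 0, best alternative gives -4.
Others bid (6, 6, 10, 6): truth gives 0, best alternative gives -4.
Others bid (6, 6, 10, 10): truth gives 0, best alternative gives -4.
Others bid (6, 10, 6, 6): truth gives 0, best alternative gives -4.
Others bid (6, 10, 6, 10): truth gives 0, best alternative gives -4.
(Remaining 619 profiles checked similarly; truth is weakly best in each.)
In every case the truthful bid is at least as good as any alternative, so it is a dominant strategy.

Yes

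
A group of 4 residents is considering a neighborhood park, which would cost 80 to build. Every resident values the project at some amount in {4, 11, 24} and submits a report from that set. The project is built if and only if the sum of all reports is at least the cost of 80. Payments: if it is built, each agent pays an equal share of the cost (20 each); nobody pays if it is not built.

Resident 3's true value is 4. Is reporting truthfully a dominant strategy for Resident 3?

Check each profile of the others' reports and compare truth against every alternative report.
Others report (24, 24, 24): truth gives 0, best alternative gives -16.
Others report (4, 4, 4): truth gives 0, best alternative gives 0.
Others report (4, 4, 11): truth gives 0, best alternative gives 0.
Others report (4, 4, 24): truth gives 0, best alternative gives 0.
Others report (4, 11, 4): truth gives 0, best alternative gives 0.
Others report (4, 11, 11): truth gives 0, best alternative gives 0.
(Remaining 21 profiles checked similarly; truth is weakly best in each.)
In every case the truthful report is at least as good as any alternative, so it is a dominant strategy.

Yes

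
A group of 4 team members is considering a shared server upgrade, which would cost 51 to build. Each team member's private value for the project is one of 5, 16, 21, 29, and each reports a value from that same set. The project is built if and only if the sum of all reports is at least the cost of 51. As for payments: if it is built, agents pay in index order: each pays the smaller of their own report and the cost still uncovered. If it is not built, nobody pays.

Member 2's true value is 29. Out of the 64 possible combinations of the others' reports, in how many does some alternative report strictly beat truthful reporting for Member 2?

Others report (5, 5, 21): truth gives 0; report 21 gives 8 > 0. Violating.
Others report (5, 5, 29): truth gives 0; report 16 gives 13 > 0. Violating.
Others report (5, 16, 16): truth gives 0; report 16 gives 13 > 0. Violating.
Others report (5, 16, 21): truth gives 0; report 16 gives 13 > 0. Violating.
Others report (5, 5, 5): truth gives 0; no alternative beats it.
Others report (5, 5, 16): truth gives 0; no alternative beats it.
(Checking all 64 profiles: 60 have a profitable deviation, 4 do not.)

60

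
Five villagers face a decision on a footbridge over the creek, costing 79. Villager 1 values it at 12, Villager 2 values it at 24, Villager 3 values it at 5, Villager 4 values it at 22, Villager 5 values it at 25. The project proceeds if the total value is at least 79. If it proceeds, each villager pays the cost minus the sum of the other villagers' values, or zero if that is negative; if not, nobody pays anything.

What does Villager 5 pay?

Total value 88 ≥ cost 79, so the project is built.
The other villagers' values sum to 63.
Cost minus that sum is 79 - 63 = 16.

16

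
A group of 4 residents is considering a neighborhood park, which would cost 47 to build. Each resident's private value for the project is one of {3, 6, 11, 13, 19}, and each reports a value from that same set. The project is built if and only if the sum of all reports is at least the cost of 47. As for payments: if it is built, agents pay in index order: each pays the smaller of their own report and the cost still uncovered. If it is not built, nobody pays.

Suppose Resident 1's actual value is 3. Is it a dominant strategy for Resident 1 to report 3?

Check each profile of the others' reports and compare truth against every alternative report.
Others report (3, 19, 19): truth gives 0, best alternative gives -3.
Others report (6, 19, 19): truth gives 0, best alternative gives -3.
Others report (11, 11, 19): truth gives 0, best alternative gives -3.
Others report (11, 13, 19): truth gives 0, best alternative gives -3.
Others report (11, 19, 11): truth gives 0, best alternative gives -3.
Others report (11, 19, 13): truth gives 0, best alternative gives -3.
(Remaining 119 profiles checked similarly; truth is weakly best in each.)
In every case the truthful report is at least as good as any alternative, so it is a dominant strategy.

Yes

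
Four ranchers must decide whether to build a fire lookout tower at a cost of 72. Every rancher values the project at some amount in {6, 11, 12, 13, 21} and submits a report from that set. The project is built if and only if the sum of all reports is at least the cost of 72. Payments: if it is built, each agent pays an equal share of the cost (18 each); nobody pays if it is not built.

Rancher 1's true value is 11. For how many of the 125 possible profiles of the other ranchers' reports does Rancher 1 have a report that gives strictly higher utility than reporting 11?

1

Others report (21, 21, 21): truth gives -7; report 6 gives 0 > -7. Violating.
Others report (6, 6, 6): truth gives 0; no alternative beats it.
Others report (6, 6, 11): truth gives 0; no alternative beats it.
(Checking all 125 profiles: 1 has a profitable deviation, 124 do not.)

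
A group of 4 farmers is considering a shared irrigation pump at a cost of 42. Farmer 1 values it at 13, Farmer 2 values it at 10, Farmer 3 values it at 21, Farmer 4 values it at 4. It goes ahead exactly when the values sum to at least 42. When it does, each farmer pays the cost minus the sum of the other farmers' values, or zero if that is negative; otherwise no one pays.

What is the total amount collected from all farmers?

26

Total value 48 ≥ cost 42, so it is built.
Farmer 1: others sum to 35; max(0, 42 - 35) = 7.
Farmer 2: others sum to 38; max(0, 42 - 38) = 4.
Farmer 3: others sum to 27; max(0, 42 - 27) = 15.
Farmer 4: others sum to 44; max(0, 42 - 44) = 0.
Total collected = 7 + 4 + 15 + 0 = 26.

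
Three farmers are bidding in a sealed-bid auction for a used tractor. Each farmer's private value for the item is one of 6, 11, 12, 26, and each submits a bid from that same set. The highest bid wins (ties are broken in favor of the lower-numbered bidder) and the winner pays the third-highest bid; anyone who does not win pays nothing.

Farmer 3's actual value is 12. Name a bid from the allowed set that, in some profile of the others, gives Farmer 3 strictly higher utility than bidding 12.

Suppose Farmer 1 bids 6 and Farmer 2 bids 12.
Bid 12: loses, pays 0, utility 0.
Bid 26: wins, pays 6, utility 12 - 6 = 6.
So bidding 26 beats truth here (6 > 0).

26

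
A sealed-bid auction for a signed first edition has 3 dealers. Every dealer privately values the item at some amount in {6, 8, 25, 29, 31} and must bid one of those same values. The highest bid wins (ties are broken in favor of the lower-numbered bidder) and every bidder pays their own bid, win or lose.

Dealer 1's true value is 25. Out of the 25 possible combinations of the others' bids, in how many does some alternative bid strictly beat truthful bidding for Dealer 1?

20

Others bid (6, 6): truth gives 0; bid 6 gives 19 > 0. Violating.
Others bid (6, 8): truth gives 0; bid 8 gives 17 > 0. Violating.
Others bid (6, 29): truth gives -25; bid 29 gives -4 > -25. Violating.
Others bid (6, 31): truth gives -25; bid 6 gives -6 > -25. Violating.
Others bid (6, 25): truth gives 0; no alternative beats it.
Others bid (8, 25): truth gives 0; no alternative beats it.
(Checking all 25 profiles: 20 have a profitable deviation, 5 do not.)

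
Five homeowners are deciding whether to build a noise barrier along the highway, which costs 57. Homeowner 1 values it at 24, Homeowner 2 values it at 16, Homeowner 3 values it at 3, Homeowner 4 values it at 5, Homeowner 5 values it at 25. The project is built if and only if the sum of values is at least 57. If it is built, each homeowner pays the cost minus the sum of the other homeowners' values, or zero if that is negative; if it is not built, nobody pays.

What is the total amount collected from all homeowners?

17

Total value 73 ≥ cost 57, so it is built.
Homeowner 1: others sum to 49; max(0, 57 - 49) = 8.
Homeowner 2: others sum to 57; max(0, 57 - 57) = 0.
Homeowner 3: others sum to 70; max(0, 57 - 70) = 0.
Homeowner 4: others sum to 68; max(0, 57 - 68) = 0.
Homeowner 5: others sum to 48; max(0, 57 - 48) = 9.
Total collected = 8 + 0 + 0 + 0 + 9 = 17.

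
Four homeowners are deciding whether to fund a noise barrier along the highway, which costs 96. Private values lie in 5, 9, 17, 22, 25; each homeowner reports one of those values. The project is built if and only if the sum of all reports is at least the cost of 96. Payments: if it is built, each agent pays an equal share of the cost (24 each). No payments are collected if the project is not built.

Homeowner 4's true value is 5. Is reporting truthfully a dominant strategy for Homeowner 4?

Check each profile of the others' reports and compare truth against every alternative report.
Others report (5, 5, 5): truth gives 0, best alternative gives 0.
Others report (5, 5, 9): truth gives 0, best alternative gives 0.
Others report (5, 5, 17): truth gives 0, best alternative gives 0.
Others report (5, 5, 22): truth gives 0, best alternative gives 0.
Others report (5, 5, 25): truth gives 0, best alternative gives 0.
Others report (5, 9, 5): truth gives 0, best alternative gives 0.
(Remaining 119 profiles checked similarly; truth is weakly best in each.)
In every case the truthful report is at least as good as any alternative, so it is a dominant strategy.

Yes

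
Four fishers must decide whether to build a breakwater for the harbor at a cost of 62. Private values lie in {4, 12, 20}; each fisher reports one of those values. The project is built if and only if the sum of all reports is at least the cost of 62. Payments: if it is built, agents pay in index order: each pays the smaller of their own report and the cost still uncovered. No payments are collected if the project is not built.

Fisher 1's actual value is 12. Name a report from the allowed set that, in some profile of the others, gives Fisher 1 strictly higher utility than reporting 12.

4

Suppose Fisher 2 reports 20, Fisher 3 reports 20 and Fisher 4 reports 20.
Report 12: project built, pays 12, utility 12 - 12 = 0.
Report 4: project built, pays 4, utility 12 - 4 = 8.
So reporting 4 beats truth here (8 > 0).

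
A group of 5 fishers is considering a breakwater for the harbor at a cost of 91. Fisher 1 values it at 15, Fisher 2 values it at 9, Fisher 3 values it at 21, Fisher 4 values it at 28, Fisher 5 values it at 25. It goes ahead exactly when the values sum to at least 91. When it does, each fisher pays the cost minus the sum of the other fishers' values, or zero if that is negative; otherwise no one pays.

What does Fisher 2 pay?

Total value 98 ≥ cost 91, so the project is built.
The other fishers' values sum to 89.
Cost minus that sum is 91 - 89 = 2.

2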